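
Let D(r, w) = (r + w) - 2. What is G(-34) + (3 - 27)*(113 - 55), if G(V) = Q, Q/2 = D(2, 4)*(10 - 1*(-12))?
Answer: -1216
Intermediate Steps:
D(r, w) = -2 + r + w
Q = 176 (Q = 2*((-2 + 2 + 4)*(10 - 1*(-12))) = 2*(4*(10 + 12)) = 2*(4*22) = 2*88 = 176)
G(V) = 176
G(-34) + (3 - 27)*(113 - 55) = 176 + (3 - 27)*(113 - 55) = 176 - 24*58 = 176 - 1392 = -1216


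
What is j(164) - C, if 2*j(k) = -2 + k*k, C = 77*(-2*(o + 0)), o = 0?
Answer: 13447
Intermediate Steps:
C = 0 (C = 77*(-2*(0 + 0)) = 77*(-2*0) = 77*0 = 0)
j(k) = -1 + k**2/2 (j(k) = (-2 + k*k)/2 = (-2 + k**2)/2 = -1 + k**2/2)
j(164) - C = (-1 + (1/2)*164**2) - 1*0 = (-1 + (1/2)*26896) + 0 = (-1 + 13448) + 0 = 13447 + 0 = 13447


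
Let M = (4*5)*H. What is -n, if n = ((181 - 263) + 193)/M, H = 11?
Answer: -111/220 ≈ -0.50455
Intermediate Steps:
M = 220 (M = (4*5)*11 = 20*11 = 220)
n = 111/220 (n = ((181 - 263) + 193)/220 = (-82 + 193)*(1/220) = 111*(1/220) = 111/220 ≈ 0.50455)
-n = -1*111/220 = -111/220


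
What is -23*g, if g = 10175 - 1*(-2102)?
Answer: -282371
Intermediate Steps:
g = 12277 (g = 10175 + 2102 = 12277)
-23*g = -23*12277 = -282371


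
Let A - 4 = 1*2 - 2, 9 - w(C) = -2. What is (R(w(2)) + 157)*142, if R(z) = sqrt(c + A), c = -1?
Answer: 22294 + 142*sqrt(3) ≈ 22540.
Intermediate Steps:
w(C) = 11 (w(C) = 9 - 1*(-2) = 9 + 2 = 11)
A = 4 (A = 4 + (1*2 - 2) = 4 + (2 - 2) = 4 + 0 = 4)
R(z) = sqrt(3) (R(z) = sqrt(-1 + 4) = sqrt(3))
(R(w(2)) + 157)*142 = (sqrt(3) + 157)*142 = (157 + sqrt(3))*142 = 22294 + 142*sqrt(3)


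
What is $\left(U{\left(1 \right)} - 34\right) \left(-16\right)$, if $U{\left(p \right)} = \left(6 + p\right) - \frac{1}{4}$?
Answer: $436$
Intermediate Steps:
$U{\left(p \right)} = \frac{23}{4} + p$ ($U{\left(p \right)} = \left(6 + p\right) - \frac{1}{4} = \frac{23}{4} + p$)
$\left(U{\left(1 \right)} - 34\right) \left(-16\right) = \left(\left(\frac{23}{4} + 1\right) - 34\right) \left(-16\right) = \left(\frac{27}{4} - 34\right) \left(-16\right) = \left(- \frac{109}{4}\right) \left(-16\right) = 436$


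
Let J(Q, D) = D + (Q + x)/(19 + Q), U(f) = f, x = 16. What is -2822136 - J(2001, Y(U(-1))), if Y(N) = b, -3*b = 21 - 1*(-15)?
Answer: -5700692497/2020 ≈ -2.8221e+6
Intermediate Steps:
b = -12 (b = -(21 - 1*(-15))/3 = -(21 + 15)/3 = -⅓*36 = -12)
Y(N) = -12
J(Q, D) = D + (16 + Q)/(19 + Q) (J(Q, D) = D + (Q + 16)/(19 + Q) = D + (16 + Q)/(19 + Q))
-2822136 - J(2001, Y(U(-1))) = -2822136 - (16 + 2001 + 19*(-12) - 12*2001)/(19 + 2001) = -2822136 - (16 + 2001 - 228 - 24012)/2020 = -2822136 - (-22223)/2020 = -2822136 - 1*(-22223/2020) = -2822136 + 22223/2020 = -5700692497/2020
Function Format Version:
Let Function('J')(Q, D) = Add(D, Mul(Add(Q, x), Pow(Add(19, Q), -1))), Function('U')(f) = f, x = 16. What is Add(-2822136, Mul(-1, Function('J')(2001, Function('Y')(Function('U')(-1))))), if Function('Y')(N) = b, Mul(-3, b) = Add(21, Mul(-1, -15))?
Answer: Rational(-5700692497, 2020) ≈ -2.8221e+6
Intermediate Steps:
b = -12 (b = Mul(Rational(-1, 3), Add(21, Mul(-1, -15))) = Mul(Rational(-1, 3), Add(21, 15)) = Mul(Rational(-1, 3), 36) = -12)
Function('Y')(N) = -12
Function('J')(Q, D) = Add(D, Mul(Pow(Add(19, Q), -1), Add(16, Q))) (Function('J')(Q, D) = Add(D, Mul(Add(Q, 16), Pow(Add(19, Q), -1))) = Add(D, Mul(Add(16, Q), Pow(Add(19, Q), -1))) = Add(D, Mul(Pow(Add(19, Q), -1), Add(16, Q))))
Add(-2822136, Mul(-1, Function('J')(2001, Function('Y')(Function('U')(-1))))) = Add(-2822136, Mul(-1, Mul(Pow(Add(19, 2001), -1), Add(16, 2001, Mul(19, -12), Mul(-12, 2001))))) = Add(-2822136, Mul(-1, Mul(Pow(2020, -1), Add(16, 2001, -228, -24012)))) = Add(-2822136, Mul(-1, Mul(Rational(1, 2020), -22223))) = Add(-2822136, Mul(-1, Rational(-22223, 2020))) = Add(-2822136, Rational(22223, 2020)) = Rational(-5700692497, 2020)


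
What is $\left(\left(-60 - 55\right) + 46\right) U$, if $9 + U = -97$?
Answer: $7314$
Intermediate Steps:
$U = -106$ ($U = -9 - 97 = -106$)
$\left(\left(-60 - 55\right) + 46\right) U = \left(\left(-60 - 55\right) + 46\right) \left(-106\right) = \left(-115 + 46\right) \left(-106\right) = \left(-69\right) \left(-106\right) = 7314$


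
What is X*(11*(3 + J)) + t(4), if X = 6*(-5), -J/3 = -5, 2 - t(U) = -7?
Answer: -5931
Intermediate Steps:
t(U) = 9 (t(U) = 2 - 1*(-7) = 2 + 7 = 9)
J = 15 (J = -3*(-5) = 15)
X = -30
X*(11*(3 + J)) + t(4) = -330*(3 + 15) + 9 = -330*18 + 9 = -30*198 + 9 = -5940 + 9 = -5931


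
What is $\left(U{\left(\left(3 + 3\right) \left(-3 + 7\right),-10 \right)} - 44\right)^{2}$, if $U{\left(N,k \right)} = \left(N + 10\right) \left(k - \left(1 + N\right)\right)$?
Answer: $1522756$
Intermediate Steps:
$U{\left(N,k \right)} = \left(10 + N\right) \left(-1 + k - N\right)$
$\left(U{\left(\left(3 + 3\right) \left(-3 + 7\right),-10 \right)} - 44\right)^{2} = \left(\left(-10 - \left(\left(3 + 3\right) \left(-3 + 7\right)\right)^{2} - 11 \left(3 + 3\right) \left(-3 + 7\right) + 10 \left(-10\right) + \left(3 + 3\right) \left(-3 + 7\right) \left(-10\right)\right) - 44\right)^{2} = \left(\left(-10 - \left(6 \cdot 4\right)^{2} - 11 \cdot 6 \cdot 4 - 100 + 6 \cdot 4 \left(-10\right)\right) - 44\right)^{2} = \left(\left(-10 - 24^{2} - 264 - 100 + 24 \left(-10\right)\right) - 44\right)^{2} = \left(\left(-10 - 576 - 264 - 100 - 240\right) - 44\right)^{2} = \left(-1190 - 44\right)^{2} = \left(-1234\right)^{2} = 1522756$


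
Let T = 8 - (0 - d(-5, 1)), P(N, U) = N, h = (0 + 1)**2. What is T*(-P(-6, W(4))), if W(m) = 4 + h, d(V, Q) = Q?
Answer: 54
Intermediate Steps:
h = 1 (h = 1**2 = 1)
W(m) = 5 (W(m) = 4 + 1 = 5)
T = 9 (T = 8 - (0 - 1*1) = 8 - (0 - 1) = 8 - 1*(-1) = 8 + 1 = 9)
T*(-P(-6, W(4))) = 9*(-1*(-6)) = 9*6 = 54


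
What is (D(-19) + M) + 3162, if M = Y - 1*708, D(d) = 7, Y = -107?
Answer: 2354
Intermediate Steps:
M = -815 (M = -107 - 1*708 = -107 - 708 = -815)
(D(-19) + M) + 3162 = (7 - 815) + 3162 = -808 + 3162 = 2354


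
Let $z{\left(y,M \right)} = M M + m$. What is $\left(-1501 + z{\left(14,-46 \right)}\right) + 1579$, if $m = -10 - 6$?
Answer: $2178$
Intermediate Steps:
$m = -16$
$z{\left(y,M \right)} = -16 + M^{2}$ ($z{\left(y,M \right)} = M M - 16 = M^{2} - 16 = -16 + M^{2}$)
$\left(-1501 + z{\left(14,-46 \right)}\right) + 1579 = \left(-1501 - \left(16 - \left(-46\right)^{2}\right)\right) + 1579 = \left(-1501 + \left(-16 + 2116\right)\right) + 1579 = \left(-1501 + 2100\right) + 1579 = 599 + 1579 = 2178$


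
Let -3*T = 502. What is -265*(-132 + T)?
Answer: 237970/3 ≈ 79323.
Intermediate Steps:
T = -502/3 (T = -⅓*502 = -502/3 ≈ -167.33)
-265*(-132 + T) = -265*(-132 - 502/3) = -265*(-898/3) = 237970/3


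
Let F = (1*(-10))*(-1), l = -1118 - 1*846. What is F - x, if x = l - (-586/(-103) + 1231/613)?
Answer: 125122397/63139 ≈ 1981.7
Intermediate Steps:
l = -1964 (l = -1118 - 846 = -1964)
F = 10 (F = -10*(-1) = 10)
x = -124491007/63139 (x = -1964 - (-586/(-103) + 1231/613) = -1964 - (-586*(-1/103) + 1231*(1/613)) = -1964 - (586/103 + 1231/613) = -1964 - 1*486011/63139 = -1964 - 486011/63139 = -124491007/63139 ≈ -1971.7)
F - x = 10 - 1*(-124491007/63139) = 10 + 124491007/63139 = 125122397/63139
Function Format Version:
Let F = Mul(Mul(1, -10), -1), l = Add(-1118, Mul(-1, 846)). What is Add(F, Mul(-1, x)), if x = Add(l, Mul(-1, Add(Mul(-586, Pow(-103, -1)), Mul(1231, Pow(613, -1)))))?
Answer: Rational(125122397, 63139) ≈ 1981.7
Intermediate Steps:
l = -1964 (l = Add(-1118, -846) = -1964)
F = 10 (F = Mul(-10, -1) = 10)
x = Rational(-124491007, 63139) (x = Add(-1964, Mul(-1, Add(Mul(-586, Pow(-103, -1)), Mul(1231, Pow(613, -1))))) = Add(-1964, Mul(-1, Add(Mul(-586, Rational(-1, 103)), Mul(1231, Rational(1, 613))))) = Add(-1964, Mul(-1, Add(Rational(586, 103), Rational(1231, 613)))) = Add(-1964, Mul(-1, Rational(486011, 63139))) = Add(-1964, Rational(-486011, 63139)) = Rational(-124491007, 63139) ≈ -1971.7)
Add(F, Mul(-1, x)) = Add(10, Mul(-1, Rational(-124491007, 63139))) = Add(10, Rational(124491007, 63139)) = Rational(125122397, 63139)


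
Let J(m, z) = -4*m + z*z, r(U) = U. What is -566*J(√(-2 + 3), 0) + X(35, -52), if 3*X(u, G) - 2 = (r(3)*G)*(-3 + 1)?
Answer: 7106/3 ≈ 2368.7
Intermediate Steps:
J(m, z) = z² - 4*m (J(m, z) = -4*m + z² = z² - 4*m)
X(u, G) = ⅔ - 2*G (X(u, G) = ⅔ + ((3*G)*(-3 + 1))/3 = ⅔ + ((3*G)*(-2))/3 = ⅔ + (-6*G)/3 = ⅔ - 2*G)
-566*J(√(-2 + 3), 0) + X(35, -52) = -566*(0² - 4*√(-2 + 3)) + (⅔ - 2*(-52)) = -566*(0 - 4*√1) + (⅔ + 104) = -566*(0 - 4*1) + 314/3 = -566*(0 - 4) + 314/3 = -566*(-4) + 314/3 = 2264 + 314/3 = 7106/3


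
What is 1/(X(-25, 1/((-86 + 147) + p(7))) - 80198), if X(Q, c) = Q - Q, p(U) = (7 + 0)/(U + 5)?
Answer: -1/80198 ≈ -1.2469e-5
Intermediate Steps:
p(U) = 7/(5 + U)
X(Q, c) = 0
1/(X(-25, 1/((-86 + 147) + p(7))) - 80198) = 1/(0 - 80198) = 1/(-80198) = -1/80198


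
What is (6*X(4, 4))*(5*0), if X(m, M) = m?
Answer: 0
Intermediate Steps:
(6*X(4, 4))*(5*0) = (6*4)*(5*0) = 24*0 = 0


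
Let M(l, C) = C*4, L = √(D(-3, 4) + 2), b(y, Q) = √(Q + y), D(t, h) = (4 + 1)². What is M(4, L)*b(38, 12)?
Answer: 60*√6 ≈ 146.97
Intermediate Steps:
D(t, h) = 25 (D(t, h) = 5² = 25)
L = 3*√3 (L = √(25 + 2) = √27 = 3*√3 ≈ 5.1962)
M(l, C) = 4*C
M(4, L)*b(38, 12) = (4*(3*√3))*√(12 + 38) = (12*√3)*√50 = (12*√3)*(5*√2) = 60*√6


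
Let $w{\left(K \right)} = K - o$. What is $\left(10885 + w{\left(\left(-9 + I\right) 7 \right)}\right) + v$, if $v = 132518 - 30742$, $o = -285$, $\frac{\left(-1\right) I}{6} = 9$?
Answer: $112505$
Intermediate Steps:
$I = -54$ ($I = \left(-6\right) 9 = -54$)
$v = 101776$
$w{\left(K \right)} = 285 + K$ ($w{\left(K \right)} = K - -285 = K + 285 = 285 + K$)
$\left(10885 + w{\left(\left(-9 + I\right) 7 \right)}\right) + v = \left(10885 + \left(285 + \left(-9 - 54\right) 7\right)\right) + 101776 = \left(10885 + \left(285 - 441\right)\right) + 101776 = \left(10885 - 156\right) + 101776 = 10729 + 101776 = 112505$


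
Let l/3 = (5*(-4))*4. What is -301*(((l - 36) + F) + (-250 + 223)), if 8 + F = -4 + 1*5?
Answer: 93310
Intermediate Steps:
F = -7 (F = -8 + (-4 + 1*5) = -8 + (-4 + 5) = -8 + 1 = -7)
l = -240 (l = 3*((5*(-4))*4) = 3*(-20*4) = 3*(-80) = -240)
-301*(((l - 36) + F) + (-250 + 223)) = -301*(((-240 - 36) - 7) + (-250 + 223)) = -301*((-276 - 7) - 27) = -301*(-283 - 27) = -301*(-310) = 93310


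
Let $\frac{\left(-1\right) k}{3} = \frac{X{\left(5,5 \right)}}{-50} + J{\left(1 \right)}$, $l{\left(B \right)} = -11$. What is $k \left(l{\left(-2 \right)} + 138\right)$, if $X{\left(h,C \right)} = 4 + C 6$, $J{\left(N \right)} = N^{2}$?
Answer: $- \frac{3048}{25} \approx -121.92$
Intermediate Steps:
$X{\left(h,C \right)} = 4 + 6 C$
$k = - \frac{24}{25}$ ($k = - 3 \left(\frac{4 + 6 \cdot 5}{-50} + 1^{2}\right) = - 3 \left(\left(4 + 30\right) \left(- \frac{1}{50}\right) + 1\right) = - 3 \left(34 \left(- \frac{1}{50}\right) + 1\right) = - 3 \left(- \frac{17}{25} + 1\right) = \left(-3\right) \frac{8}{25} = - \frac{24}{25} \approx -0.96$)
$k \left(l{\left(-2 \right)} + 138\right) = - \frac{24 \left(-11 + 138\right)}{25} = \left(- \frac{24}{25}\right) 127 = - \frac{3048}{25}$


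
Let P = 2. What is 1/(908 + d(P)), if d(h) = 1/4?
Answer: 4/3633 ≈ 0.0011010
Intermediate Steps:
d(h) = 1/4
1/(908 + d(P)) = 1/(908 + 1/4) = 1/(3633/4) = 4/3633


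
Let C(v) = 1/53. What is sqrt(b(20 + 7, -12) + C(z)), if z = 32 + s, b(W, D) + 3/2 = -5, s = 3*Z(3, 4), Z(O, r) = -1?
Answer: I*sqrt(72822)/106 ≈ 2.5458*I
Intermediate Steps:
s = -3 (s = 3*(-1) = -3)
b(W, D) = -13/2 (b(W, D) = -3/2 - 5 = -13/2)
z = 29 (z = 32 - 3 = 29)
C(v) = 1/53
sqrt(b(20 + 7, -12) + C(z)) = sqrt(-13/2 + 1/53) = sqrt(-687/106) = I*sqrt(72822)/106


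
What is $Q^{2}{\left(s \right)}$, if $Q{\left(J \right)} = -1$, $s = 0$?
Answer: $1$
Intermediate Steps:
$Q^{2}{\left(s \right)} = \left(-1\right)^{2} = 1$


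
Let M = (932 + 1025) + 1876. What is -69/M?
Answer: -69/3833 ≈ -0.018002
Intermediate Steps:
M = 3833 (M = 1957 + 1876 = 3833)
-69/M = -69/3833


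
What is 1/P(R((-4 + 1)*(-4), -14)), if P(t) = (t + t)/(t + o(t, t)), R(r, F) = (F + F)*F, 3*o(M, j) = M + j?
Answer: 5/6 ≈ 0.83333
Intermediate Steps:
o(M, j) = M/3 + j/3 (o(M, j) = (M + j)/3 = M/3 + j/3)
R(r, F) = 2*F**2 (R(r, F) = (2*F)*F = 2*F**2)
P(t) = 6/5 (P(t) = (t + t)/(t + (t/3 + t/3)) = (2*t)/(t + 2*t/3) = (2*t)/((5*t/3)) = (2*t)*(3/(5*t)) = 6/5)
1/P(R((-4 + 1)*(-4), -14)) = 1/(6/5) = 5/6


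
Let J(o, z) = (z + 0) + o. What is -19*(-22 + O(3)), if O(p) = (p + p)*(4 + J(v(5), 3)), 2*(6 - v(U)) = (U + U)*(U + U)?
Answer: 4636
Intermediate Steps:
v(U) = 6 - 2*U**2 (v(U) = 6 - (U + U)*(U + U)/2 = 6 - 2*U*2*U/2 = 6 - 2*U**2)
J(o, z) = o + z (J(o, z) = z + o = o + z)
O(p) = -74*p (O(p) = (p + p)*(4 + ((6 - 2*5**2) + 3)) = (2*p)*(4 + ((6 - 2*25) + 3)) = (2*p)*(4 + ((6 - 50) + 3)) = (2*p)*(4 + (-44 + 3)) = (2*p)*(4 - 41) = (2*p)*(-37) = -74*p)
-19*(-22 + O(3)) = -19*(-22 - 74*3) = -19*(-22 - 222) = -19*(-244) = 4636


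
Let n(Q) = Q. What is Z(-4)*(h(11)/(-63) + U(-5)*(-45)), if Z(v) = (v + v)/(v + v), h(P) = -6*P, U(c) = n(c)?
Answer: 4747/21 ≈ 226.05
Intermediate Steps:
U(c) = c
Z(v) = 1 (Z(v) = (2*v)/((2*v)) = (2*v)*(1/(2*v)) = 1)
Z(-4)*(h(11)/(-63) + U(-5)*(-45)) = 1*(-6*11/(-63) - 5*(-45)) = 1*(-66*(-1/63) + 225) = 1*(22/21 + 225) = 1*(4747/21) = 4747/21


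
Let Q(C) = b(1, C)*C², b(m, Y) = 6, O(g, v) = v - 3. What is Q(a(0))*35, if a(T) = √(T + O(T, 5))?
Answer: 420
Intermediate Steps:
O(g, v) = -3 + v
a(T) = √(2 + T) (a(T) = √(T + (-3 + 5)) = √(T + 2) = √(2 + T))
Q(C) = 6*C²
Q(a(0))*35 = (6*(√(2 + 0))²)*35 = (6*(√2)²)*35 = (6*2)*35 = 12*35 = 420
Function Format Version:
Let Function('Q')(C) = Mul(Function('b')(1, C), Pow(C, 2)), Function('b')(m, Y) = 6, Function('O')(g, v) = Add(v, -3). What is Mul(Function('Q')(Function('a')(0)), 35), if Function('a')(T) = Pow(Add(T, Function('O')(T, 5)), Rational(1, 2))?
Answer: 420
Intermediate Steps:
Function('O')(g, v) = Add(-3, v)
Function('a')(T) = Pow(Add(2, T), Rational(1, 2)) (Function('a')(T) = Pow(Add(T, Add(-3, 5)), Rational(1, 2)) = Pow(Add(T, 2), Rational(1, 2)) = Pow(Add(2, T), Rational(1, 2)))
Function('Q')(C) = Mul(6, Pow(C, 2))
Mul(Function('Q')(Function('a')(0)), 35) = Mul(Mul(6, Pow(Pow(Add(2, 0), Rational(1, 2)), 2)), 35) = Mul(Mul(6, Pow(Pow(2, Rational(1, 2)), 2)), 35) = Mul(Mul(6, 2), 35) = Mul(12, 35) = 420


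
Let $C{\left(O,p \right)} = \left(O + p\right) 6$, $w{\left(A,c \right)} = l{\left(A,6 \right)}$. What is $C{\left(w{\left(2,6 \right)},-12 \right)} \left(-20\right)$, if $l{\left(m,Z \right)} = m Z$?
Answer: $0$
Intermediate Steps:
$l{\left(m,Z \right)} = Z m$
$w{\left(A,c \right)} = 6 A$
$C{\left(O,p \right)} = 6 O + 6 p$
$C{\left(w{\left(2,6 \right)},-12 \right)} \left(-20\right) = \left(6 \cdot 6 \cdot 2 + 6 \left(-12\right)\right) \left(-20\right) = \left(6 \cdot 12 - 72\right) \left(-20\right) = \left(72 - 72\right) \left(-20\right) = 0 \left(-20\right) = 0$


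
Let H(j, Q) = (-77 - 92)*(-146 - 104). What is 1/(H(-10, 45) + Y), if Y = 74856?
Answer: 1/117106 ≈ 8.5393e-6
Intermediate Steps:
H(j, Q) = 42250 (H(j, Q) = -169*(-250) = 42250)
1/(H(-10, 45) + Y) = 1/(42250 + 74856) = 1/117106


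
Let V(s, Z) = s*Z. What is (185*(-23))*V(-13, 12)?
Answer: 663780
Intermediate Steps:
V(s, Z) = Z*s
(185*(-23))*V(-13, 12) = (185*(-23))*(12*(-13)) = -4255*(-156) = 663780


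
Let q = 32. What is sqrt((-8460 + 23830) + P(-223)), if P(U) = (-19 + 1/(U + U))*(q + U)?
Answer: sqrt(3779290270)/446 ≈ 137.84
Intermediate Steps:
P(U) = (-19 + 1/(2*U))*(32 + U) (P(U) = (-19 + 1/(U + U))*(32 + U) = (-19 + 1/(2*U))*(32 + U))
sqrt((-8460 + 23830) + P(-223)) = sqrt((-8460 + 23830) + (-1215/2 - 19*(-223) + 16/(-223))) = sqrt(15370 + (-1215/2 + 4237 + 16*(-1/223))) = sqrt(15370 + (-1215/2 + 4237 - 16/223)) = sqrt(15370 + 1618725/446) = sqrt(8473745/446) = sqrt(3779290270)/446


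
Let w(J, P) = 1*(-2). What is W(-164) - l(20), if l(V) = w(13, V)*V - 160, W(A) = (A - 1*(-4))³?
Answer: -4095800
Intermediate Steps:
w(J, P) = -2
W(A) = (4 + A)³ (W(A) = (A + 4)³ = (4 + A)³)
l(V) = -160 - 2*V (l(V) = -2*V - 160 = -160 - 2*V)
W(-164) - l(20) = (4 - 164)³ - (-160 - 2*20) = (-160)³ - (-160 - 40) = -4096000 - 1*(-200) = -4096000 + 200 = -4095800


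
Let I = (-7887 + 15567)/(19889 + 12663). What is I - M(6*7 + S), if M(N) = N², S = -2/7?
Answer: -346892176/199381 ≈ -1739.8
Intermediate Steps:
S = -2/7 (S = -2*⅐ = -2/7 ≈ -0.28571)
I = 960/4069 (I = 7680/32552 = 7680*(1/32552) = 960/4069 ≈ 0.23593)
I - M(6*7 + S) = 960/4069 - (6*7 - 2/7)² = 960/4069 - (42 - 2/7)² = 960/4069 - (292/7)² = 960/4069 - 1*85264/49 = 960/4069 - 85264/49 = -346892176/199381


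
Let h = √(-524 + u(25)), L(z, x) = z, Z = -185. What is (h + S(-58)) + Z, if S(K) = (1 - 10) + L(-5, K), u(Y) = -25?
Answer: -199 + 3*I*√61 ≈ -199.0 + 23.431*I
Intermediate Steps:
S(K) = -14 (S(K) = (1 - 10) - 5 = -9 - 5 = -14)
h = 3*I*√61 (h = √(-524 - 25) = √(-549) = 3*I*√61 ≈ 23.431*I)
(h + S(-58)) + Z = (3*I*√61 - 14) - 185 = (-14 + 3*I*√61) - 185 = -199 + 3*I*√61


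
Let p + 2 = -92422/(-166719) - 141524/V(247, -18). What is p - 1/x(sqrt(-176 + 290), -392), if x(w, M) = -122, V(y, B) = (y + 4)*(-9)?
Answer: 937503780295/15315807654 ≈ 61.211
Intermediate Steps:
V(y, B) = -36 - 9*y (V(y, B) = (4 + y)*(-9) = -36 - 9*y)
p = 7683428204/125539407 (p = -2 + (-92422/(-166719) - 141524/(-36 - 9*247)) = -2 + (-92422*(-1/166719) - 141524/(-36 - 2223)) = -2 + (92422/166719 - 141524/(-2259)) = -2 + (92422/166719 - 141524*(-1/2259)) = -2 + (92422/166719 + 141524/2259) = -2 + 7934507018/125539407 = 7683428204/125539407 ≈ 61.203)
p - 1/x(sqrt(-176 + 290), -392) = 7683428204/125539407 - 1/(-122) = 7683428204/125539407 - 1*(-1/122) = 7683428204/125539407 + 1/122 = 937503780295/15315807654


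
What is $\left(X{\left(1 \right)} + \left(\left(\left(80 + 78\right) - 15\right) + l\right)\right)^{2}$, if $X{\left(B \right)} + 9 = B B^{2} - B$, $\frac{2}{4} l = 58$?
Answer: $62500$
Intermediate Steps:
$l = 116$ ($l = 2 \cdot 58 = 116$)
$X{\left(B \right)} = -9 + B^{3} - B$ ($X{\left(B \right)} = -9 + \left(B B^{2} - B\right) = -9 + \left(B^{3} - B\right) = -9 + B^{3} - B$)
$\left(X{\left(1 \right)} + \left(\left(\left(80 + 78\right) - 15\right) + l\right)\right)^{2} = \left(\left(-9 + 1^{3} - 1\right) + \left(\left(\left(80 + 78\right) - 15\right) + 116\right)\right)^{2} = \left(\left(-9 + 1 - 1\right) + \left(\left(158 - 15\right) + 116\right)\right)^{2} = \left(-9 + \left(143 + 116\right)\right)^{2} = \left(-9 + 259\right)^{2} = 250^{2} = 62500$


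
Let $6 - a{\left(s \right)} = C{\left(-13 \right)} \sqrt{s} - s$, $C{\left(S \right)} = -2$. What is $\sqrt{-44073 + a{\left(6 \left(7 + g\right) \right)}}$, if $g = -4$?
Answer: $\sqrt{-44049 + 6 \sqrt{2}} \approx 209.86 i$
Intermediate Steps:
$a{\left(s \right)} = 6 + s + 2 \sqrt{s}$ ($a{\left(s \right)} = 6 - \left(- 2 \sqrt{s} - s\right) = 6 - \left(- s - 2 \sqrt{s}\right) = 6 + \left(s + 2 \sqrt{s}\right) = 6 + s + 2 \sqrt{s}$)
$\sqrt{-44073 + a{\left(6 \left(7 + g\right) \right)}} = \sqrt{-44073 + \left(6 + 6 \left(7 - 4\right) + 2 \sqrt{6 \left(7 - 4\right)}\right)} = \sqrt{-44073 + \left(6 + 6 \cdot 3 + 2 \sqrt{6 \cdot 3}\right)} = \sqrt{-44073 + \left(6 + 18 + 2 \sqrt{18}\right)} = \sqrt{-44073 + \left(6 + 18 + 2 \cdot 3 \sqrt{2}\right)} = \sqrt{-44073 + \left(6 + 18 + 6 \sqrt{2}\right)} = \sqrt{-44073 + \left(24 + 6 \sqrt{2}\right)} = \sqrt{-44049 + 6 \sqrt{2}}$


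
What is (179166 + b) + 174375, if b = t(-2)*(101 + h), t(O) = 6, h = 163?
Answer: 355125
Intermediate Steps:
b = 1584 (b = 6*(101 + 163) = 6*264 = 1584)
(179166 + b) + 174375 = (179166 + 1584) + 174375 = 180750 + 174375 = 355125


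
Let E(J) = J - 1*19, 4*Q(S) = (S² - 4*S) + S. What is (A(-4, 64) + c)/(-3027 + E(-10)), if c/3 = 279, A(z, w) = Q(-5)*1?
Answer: -847/3056 ≈ -0.27716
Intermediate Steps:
Q(S) = -3*S/4 + S²/4 (Q(S) = ((S² - 4*S) + S)/4 = (S² - 3*S)/4 = -3*S/4 + S²/4)
A(z, w) = 10 (A(z, w) = ((¼)*(-5)*(-3 - 5))*1 = ((¼)*(-5)*(-8))*1 = 10*1 = 10)
E(J) = -19 + J (E(J) = J - 19 = -19 + J)
c = 837 (c = 3*279 = 837)
(A(-4, 64) + c)/(-3027 + E(-10)) = (10 + 837)/(-3027 + (-19 - 10)) = 847/(-3027 - 29) = 847/(-3056) = 847*(-1/3056) = -847/3056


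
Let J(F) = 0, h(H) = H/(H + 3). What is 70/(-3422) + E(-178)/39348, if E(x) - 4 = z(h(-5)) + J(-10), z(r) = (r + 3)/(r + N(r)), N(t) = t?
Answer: -4561513/224414760 ≈ -0.020326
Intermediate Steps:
h(H) = H/(3 + H)
z(r) = (3 + r)/(2*r) (z(r) = (r + 3)/(r + r) = (3 + r)/((2*r)) = (3 + r)*(1/(2*r)) = (3 + r)/(2*r))
E(x) = 51/10 (E(x) = 4 + ((3 - 5/(3 - 5))/(2*((-5/(3 - 5)))) + 0) = 4 + ((3 - 5/(-2))/(2*((-5/(-2)))) + 0) = 4 + ((3 - 5*(-1/2))/(2*((-5*(-1/2)))) + 0) = 4 + ((3 + 5/2)/(2*(5/2)) + 0) = 4 + ((1/2)*(2/5)*(11/2) + 0) = 4 + (11/10 + 0) = 4 + 11/10 = 51/10)
70/(-3422) + E(-178)/39348 = 70/(-3422) + (51/10)/39348 = 70*(-1/3422) + (51/10)*(1/39348) = -35/1711 + 17/131160 = -4561513/224414760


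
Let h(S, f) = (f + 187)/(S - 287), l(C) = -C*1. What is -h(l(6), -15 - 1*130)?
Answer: 42/293 ≈ 0.14334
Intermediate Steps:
l(C) = -C
h(S, f) = (187 + f)/(-287 + S)
-h(l(6), -15 - 1*130) = -(187 + (-15 - 1*130))/(-287 - 1*6) = -(187 + (-15 - 130))/(-287 - 6) = -(187 - 145)/(-293) = -(-1)*42/293 = -1*(-42/293) = 42/293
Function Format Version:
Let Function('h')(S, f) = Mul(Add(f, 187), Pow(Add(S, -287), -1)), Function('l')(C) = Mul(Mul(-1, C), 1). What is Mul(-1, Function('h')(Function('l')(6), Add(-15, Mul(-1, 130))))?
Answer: Rational(42, 293) ≈ 0.14334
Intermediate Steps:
Function('l')(C) = Mul(-1, C)
Function('h')(S, f) = Mul(Pow(Add(-287, S), -1), Add(187, f)) (Function('h')(S, f) = Mul(Add(187, f), Pow(Add(-287, S), -1)) = Mul(Pow(Add(-287, S), -1), Add(187, f)))
Mul(-1, Function('h')(Function('l')(6), Add(-15, Mul(-1, 130)))) = Mul(-1, Mul(Pow(Add(-287, Mul(-1, 6)), -1), Add(187, Add(-15, Mul(-1, 130))))) = Mul(-1, Mul(Pow(Add(-287, -6), -1), Add(187, Add(-15, -130)))) = Mul(-1, Mul(Pow(-293, -1), Add(187, -145))) = Mul(-1, Mul(Rational(-1, 293), 42)) = Mul(-1, Rational(-42, 293)) = Rational(42, 293)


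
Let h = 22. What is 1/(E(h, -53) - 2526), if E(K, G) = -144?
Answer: -1/2670 ≈ -0.00037453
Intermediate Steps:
1/(E(h, -53) - 2526) = 1/(-144 - 2526) = 1/(-2670) = -1/2670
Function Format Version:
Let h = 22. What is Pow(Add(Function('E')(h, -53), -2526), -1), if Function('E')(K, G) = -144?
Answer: Rational(-1, 2670) ≈ -0.00037453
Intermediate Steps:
Pow(Add(Function('E')(h, -53), -2526), -1) = Pow(Add(-144, -2526), -1) = Pow(-2670, -1) = Rational(-1, 2670)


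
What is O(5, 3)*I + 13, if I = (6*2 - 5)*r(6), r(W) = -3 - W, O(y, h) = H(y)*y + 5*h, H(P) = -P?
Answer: 643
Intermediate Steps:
O(y, h) = -y² + 5*h (O(y, h) = (-y)*y + 5*h = -y² + 5*h)
I = -63 (I = (6*2 - 5)*(-3 - 1*6) = (12 - 5)*(-3 - 6) = 7*(-9) = -63)
O(5, 3)*I + 13 = (-1*5² + 5*3)*(-63) + 13 = (-1*25 + 15)*(-63) + 13 = (-25 + 15)*(-63) + 13 = -10*(-63) + 13 = 630 + 13 = 643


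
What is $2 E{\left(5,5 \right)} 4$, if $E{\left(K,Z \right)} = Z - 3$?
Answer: $16$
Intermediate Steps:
$E{\left(K,Z \right)} = -3 + Z$
$2 E{\left(5,5 \right)} 4 = 2 \left(-3 + 5\right) 4 = 2 \cdot 2 \cdot 4 = 4 \cdot 4 = 16$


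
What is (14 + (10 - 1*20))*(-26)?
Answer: -104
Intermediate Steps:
(14 + (10 - 1*20))*(-26) = (14 + (10 - 20))*(-26) = (14 - 10)*(-26) = 4*(-26) = -104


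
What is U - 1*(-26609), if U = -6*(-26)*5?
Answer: 27389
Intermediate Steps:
U = 780 (U = 156*5 = 780)
U - 1*(-26609) = 780 - 1*(-26609) = 780 + 26609 = 27389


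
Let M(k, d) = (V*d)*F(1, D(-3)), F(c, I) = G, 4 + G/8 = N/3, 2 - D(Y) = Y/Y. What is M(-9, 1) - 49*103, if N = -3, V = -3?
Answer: -4927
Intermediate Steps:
D(Y) = 1 (D(Y) = 2 - Y/Y = 2 - 1*1 = 2 - 1 = 1)
G = -40 (G = -32 + 8*(-3/3) = -32 + 8*(-3*⅓) = -32 + 8*(-1) = -32 - 8 = -40)
F(c, I) = -40
M(k, d) = 120*d (M(k, d) = -3*d*(-40) = 120*d)
M(-9, 1) - 49*103 = 120*1 - 49*103 = 120 - 5047 = -4927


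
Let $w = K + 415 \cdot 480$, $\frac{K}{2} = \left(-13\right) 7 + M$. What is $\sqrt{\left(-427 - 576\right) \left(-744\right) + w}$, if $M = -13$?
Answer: $2 \sqrt{236306} \approx 972.23$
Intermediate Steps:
$K = -208$ ($K = 2 \left(\left(-13\right) 7 - 13\right) = 2 \left(-91 - 13\right) = 2 \left(-104\right) = -208$)
$w = 198992$ ($w = -208 + 415 \cdot 480 = -208 + 199200 = 198992$)
$\sqrt{\left(-427 - 576\right) \left(-744\right) + w} = \sqrt{\left(-427 - 576\right) \left(-744\right) + 198992} = \sqrt{\left(-1003\right) \left(-744\right) + 198992} = \sqrt{746232 + 198992} = \sqrt{945224} = 2 \sqrt{236306}$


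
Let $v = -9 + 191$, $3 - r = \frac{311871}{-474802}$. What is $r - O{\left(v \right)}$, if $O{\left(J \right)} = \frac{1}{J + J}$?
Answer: $\frac{315765013}{86413964} \approx 3.6541$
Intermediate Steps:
$r = \frac{1736277}{474802}$ ($r = 3 - \frac{311871}{-474802} = 3 - 311871 \left(- \frac{1}{474802}\right) = 3 - - \frac{311871}{474802} = 3 + \frac{311871}{474802} = \frac{1736277}{474802} \approx 3.6568$)
$v = 182$
$O{\left(J \right)} = \frac{1}{2 J}$
$r - O{\left(v \right)} = \frac{1736277}{474802} - \frac{1}{2 \cdot 182} = \frac{1736277}{474802} - \frac{1}{2} \cdot \frac{1}{182} = \frac{1736277}{474802} - \frac{1}{364} = \frac{315765013}{86413964}$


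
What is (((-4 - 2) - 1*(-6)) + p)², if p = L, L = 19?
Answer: 361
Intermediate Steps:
p = 19
(((-4 - 2) - 1*(-6)) + p)² = (((-4 - 2) - 1*(-6)) + 19)² = ((-6 + 6) + 19)² = (0 + 19)² = 19² = 361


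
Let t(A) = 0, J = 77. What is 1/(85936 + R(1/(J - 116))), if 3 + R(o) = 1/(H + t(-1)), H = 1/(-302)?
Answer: 1/85631 ≈ 1.1678e-5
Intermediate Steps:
H = -1/302 ≈ -0.0033113
R(o) = -305 (R(o) = -3 + 1/(-1/302 + 0) = -3 + 1/(-1/302) = -3 - 302 = -305)
1/(85936 + R(1/(J - 116))) = 1/(85936 - 305) = 1/85631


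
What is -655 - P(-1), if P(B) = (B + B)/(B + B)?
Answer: -656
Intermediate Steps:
P(B) = 1 (P(B) = (2*B)/((2*B)) = (2*B)*(1/(2*B)) = 1)
-655 - P(-1) = -655 - 1*1 = -655 - 1 = -656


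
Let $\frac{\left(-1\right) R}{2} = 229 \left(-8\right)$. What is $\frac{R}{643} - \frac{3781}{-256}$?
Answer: $\frac{3369167}{164608} \approx 20.468$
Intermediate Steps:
$R = 3664$ ($R = - 2 \cdot 229 \left(-8\right) = \left(-2\right) \left(-1832\right) = 3664$)
$\frac{R}{643} - \frac{3781}{-256} = \frac{3664}{643} - \frac{3781}{-256} = 3664 \cdot \frac{1}{643} - - \frac{3781}{256} = \frac{3664}{643} + \frac{3781}{256} = \frac{3369167}{164608}$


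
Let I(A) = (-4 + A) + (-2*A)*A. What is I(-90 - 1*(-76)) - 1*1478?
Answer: -1888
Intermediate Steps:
I(A) = -4 + A - 2*A² (I(A) = (-4 + A) - 2*A² = -4 + A - 2*A²)
I(-90 - 1*(-76)) - 1*1478 = (-4 + (-90 - 1*(-76)) - 2*(-90 - 1*(-76))²) - 1*1478 = (-4 + (-90 + 76) - 2*(-90 + 76)²) - 1478 = (-4 - 14 - 2*(-14)²) - 1478 = (-4 - 14 - 2*196) - 1478 = (-4 - 14 - 392) - 1478 = -410 - 1478 = -1888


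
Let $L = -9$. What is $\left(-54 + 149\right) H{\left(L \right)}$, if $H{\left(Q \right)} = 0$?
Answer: $0$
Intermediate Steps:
$\left(-54 + 149\right) H{\left(L \right)} = \left(-54 + 149\right) 0 = 95 \cdot 0 = 0$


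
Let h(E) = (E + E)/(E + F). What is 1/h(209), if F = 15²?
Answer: 217/209 ≈ 1.0383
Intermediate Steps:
F = 225
h(E) = 2*E/(225 + E) (h(E) = (E + E)/(E + 225) = (2*E)/(225 + E) = 2*E/(225 + E))
1/h(209) = 1/(2*209/(225 + 209)) = 1/(2*209/434) = 1/(2*209*(1/434)) = 1/(209/217) = 217/209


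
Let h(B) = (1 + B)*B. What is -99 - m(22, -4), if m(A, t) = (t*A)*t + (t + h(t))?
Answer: -459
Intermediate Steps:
h(B) = B*(1 + B)
m(A, t) = t + A*t² + t*(1 + t) (m(A, t) = (t*A)*t + (t + t*(1 + t)) = (A*t)*t + (t + t*(1 + t)) = A*t² + (t + t*(1 + t)) = t + A*t² + t*(1 + t))
-99 - m(22, -4) = -99 - (-4)*(2 - 4 + 22*(-4)) = -99 - (-4)*(2 - 4 - 88) = -99 - (-4)*(-90) = -99 - 1*360 = -99 - 360 = -459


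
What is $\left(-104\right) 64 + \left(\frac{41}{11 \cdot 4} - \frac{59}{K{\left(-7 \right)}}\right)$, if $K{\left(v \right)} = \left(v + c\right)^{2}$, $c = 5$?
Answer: $- \frac{73368}{11} \approx -6669.8$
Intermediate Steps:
$K{\left(v \right)} = \left(5 + v\right)^{2}$ ($K{\left(v \right)} = \left(v + 5\right)^{2} = \left(5 + v\right)^{2}$)
$\left(-104\right) 64 + \left(\frac{41}{11 \cdot 4} - \frac{59}{K{\left(-7 \right)}}\right) = \left(-104\right) 64 + \left(\frac{41}{11 \cdot 4} - \frac{59}{\left(5 - 7\right)^{2}}\right) = -6656 + \left(\frac{41}{44} - \frac{59}{\left(-2\right)^{2}}\right) = -6656 + \left(41 \cdot \frac{1}{44} - \frac{59}{4}\right) = -6656 + \left(\frac{41}{44} - \frac{59}{4}\right) = -6656 - \frac{152}{11} = - \frac{73368}{11}$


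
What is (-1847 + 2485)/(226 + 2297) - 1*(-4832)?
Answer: 420406/87 ≈ 4832.3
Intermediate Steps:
(-1847 + 2485)/(226 + 2297) - 1*(-4832) = 638/2523 + 4832 = 638*(1/2523) + 4832 = 22/87 + 4832 = 420406/87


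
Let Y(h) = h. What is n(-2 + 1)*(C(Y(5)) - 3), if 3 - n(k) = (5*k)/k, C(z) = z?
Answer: -4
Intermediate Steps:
n(k) = -2 (n(k) = 3 - 5*k/k = 3 - 1*5 = 3 - 5 = -2)
n(-2 + 1)*(C(Y(5)) - 3) = -2*(5 - 3) = -2*2 = -4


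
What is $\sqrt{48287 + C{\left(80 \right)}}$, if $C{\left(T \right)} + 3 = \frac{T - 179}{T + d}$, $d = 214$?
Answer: $\frac{\sqrt{9463598}}{14} \approx 219.74$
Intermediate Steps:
$C{\left(T \right)} = -3 + \frac{-179 + T}{214 + T}$ ($C{\left(T \right)} = -3 + \frac{T - 179}{T + 214} = -3 + \frac{-179 + T}{214 + T}$)
$\sqrt{48287 + C{\left(80 \right)}} = \sqrt{48287 + \frac{-821 - 160}{214 + 80}} = \sqrt{48287 + \frac{-821 - 160}{294}} = \sqrt{48287 + \frac{1}{294} \left(-981\right)} = \sqrt{48287 - \frac{327}{98}} = \sqrt{\frac{4731799}{98}} = \frac{\sqrt{9463598}}{14}$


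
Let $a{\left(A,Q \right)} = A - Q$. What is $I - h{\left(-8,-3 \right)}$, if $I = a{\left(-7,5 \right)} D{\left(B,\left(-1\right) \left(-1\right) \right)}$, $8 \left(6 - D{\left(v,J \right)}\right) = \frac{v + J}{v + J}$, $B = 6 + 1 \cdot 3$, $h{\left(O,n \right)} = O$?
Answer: $- \frac{125}{2} \approx -62.5$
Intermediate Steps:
$B = 9$ ($B = 6 + 3 = 9$)
$D{\left(v,J \right)} = \frac{47}{8}$ ($D{\left(v,J \right)} = 6 - \frac{\left(v + J\right) \frac{1}{v + J}}{8} = 6 - \frac{\left(J + v\right) \frac{1}{J + v}}{8} = 6 - \frac{1}{8} = \frac{47}{8}$)
$I = - \frac{141}{2}$ ($I = \left(-7 - 5\right) \frac{47}{8} = \left(-12\right) \frac{47}{8} = - \frac{141}{2} \approx -70.5$)
$I - h{\left(-8,-3 \right)} = - \frac{141}{2} - -8 = - \frac{141}{2} + 8 = - \frac{125}{2}$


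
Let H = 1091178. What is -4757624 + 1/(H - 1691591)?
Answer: -2856539298713/600413 ≈ -4.7576e+6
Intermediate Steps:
-4757624 + 1/(H - 1691591) = -4757624 + 1/(1091178 - 1691591) = -4757624 + 1/(-600413) = -4757624 - 1/600413 = -2856539298713/600413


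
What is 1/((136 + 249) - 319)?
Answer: 1/66 ≈ 0.015152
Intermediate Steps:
1/((136 + 249) - 319) = 1/(385 - 319) = 1/66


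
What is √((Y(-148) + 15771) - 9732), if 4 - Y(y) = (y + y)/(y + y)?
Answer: √6042 ≈ 77.730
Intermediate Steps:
Y(y) = 3 (Y(y) = 4 - (y + y)/(y + y) = 4 - 2*y/(2*y) = 4 - 2*y*1/(2*y) = 4 - 1*1 = 4 - 1 = 3)
√((Y(-148) + 15771) - 9732) = √((3 + 15771) - 9732) = √(15774 - 9732) = √6042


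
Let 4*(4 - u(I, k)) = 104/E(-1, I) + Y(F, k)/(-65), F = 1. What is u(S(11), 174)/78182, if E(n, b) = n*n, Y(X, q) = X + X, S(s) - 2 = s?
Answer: -2859/10163660 ≈ -0.00028130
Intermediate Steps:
S(s) = 2 + s
Y(X, q) = 2*X
E(n, b) = n²
u(I, k) = -2859/130 (u(I, k) = 4 - (104/((-1)²) + (2*1)/(-65))/4 = 4 - (104/1 + 2*(-1/65))/4 = 4 - (104*1 - 2/65)/4 = 4 - (104 - 2/65)/4 = 4 - ¼*6758/65 = 4 - 3379/130 = -2859/130)
u(S(11), 174)/78182 = -2859/130/78182 = -2859/130*1/78182 = -2859/10163660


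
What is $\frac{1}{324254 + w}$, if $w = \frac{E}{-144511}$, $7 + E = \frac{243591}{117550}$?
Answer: $\frac{16987268050}{5508189614863959} \approx 3.084 \cdot 10^{-6}$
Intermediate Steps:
$E = - \frac{579259}{117550}$ ($E = -7 + \frac{243591}{117550} = - \frac{579259}{117550} \approx -4.9278$)
$w = \frac{579259}{16987268050}$ ($w = - \frac{579259}{117550 \left(-144511\right)} = \left(- \frac{579259}{117550}\right) \left(- \frac{1}{144511}\right) = \frac{579259}{16987268050} \approx 3.41 \cdot 10^{-5}$)
$\frac{1}{324254 + w} = \frac{1}{324254 + \frac{579259}{16987268050}} = \frac{1}{\frac{5508189614863959}{16987268050}} = \frac{16987268050}{5508189614863959}$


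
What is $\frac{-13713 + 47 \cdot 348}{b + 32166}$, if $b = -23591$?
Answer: $\frac{2643}{8575} \approx 0.30822$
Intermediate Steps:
$\frac{-13713 + 47 \cdot 348}{b + 32166} = \frac{-13713 + 47 \cdot 348}{-23591 + 32166} = \frac{-13713 + 16356}{8575} = 2643 \cdot \frac{1}{8575} = \frac{2643}{8575}$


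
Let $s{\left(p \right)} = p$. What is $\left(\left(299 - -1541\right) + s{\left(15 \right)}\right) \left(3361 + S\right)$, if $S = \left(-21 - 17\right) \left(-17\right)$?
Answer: $7432985$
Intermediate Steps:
$S = 646$ ($S = \left(-38\right) \left(-17\right) = 646$)
$\left(\left(299 - -1541\right) + s{\left(15 \right)}\right) \left(3361 + S\right) = \left(\left(299 - -1541\right) + 15\right) \left(3361 + 646\right) = \left(\left(299 + 1541\right) + 15\right) 4007 = \left(1840 + 15\right) 4007 = 1855 \cdot 4007 = 7432985$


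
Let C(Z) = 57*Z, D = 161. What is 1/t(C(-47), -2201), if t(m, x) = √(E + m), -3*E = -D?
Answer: -I*√5907/3938 ≈ -0.019517*I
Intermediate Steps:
E = 161/3 (E = -(-1)*161/3 = -⅓*(-161) = 161/3 ≈ 53.667)
t(m, x) = √(161/3 + m)
1/t(C(-47), -2201) = 1/(√(483 + 9*(57*(-47)))/3) = 1/(√(483 + 9*(-2679))/3) = 1/(√(483 - 24111)/3) = 1/(√(-23628)/3) = 1/((2*I*√5907)/3) = 1/(2*I*√5907/3) = -I*√5907/3938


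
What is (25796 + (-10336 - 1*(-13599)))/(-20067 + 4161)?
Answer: -29059/15906 ≈ -1.8269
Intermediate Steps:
(25796 + (-10336 - 1*(-13599)))/(-20067 + 4161) = (25796 + (-10336 + 13599))/(-15906) = (25796 + 3263)*(-1/15906) = 29059*(-1/15906) = -29059/15906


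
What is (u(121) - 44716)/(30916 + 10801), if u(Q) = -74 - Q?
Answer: -44911/41717 ≈ -1.0766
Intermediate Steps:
(u(121) - 44716)/(30916 + 10801) = ((-74 - 1*121) - 44716)/(30916 + 10801) = ((-74 - 121) - 44716)/41717 = (-195 - 44716)*(1/41717) = -44911*1/41717 = -44911/41717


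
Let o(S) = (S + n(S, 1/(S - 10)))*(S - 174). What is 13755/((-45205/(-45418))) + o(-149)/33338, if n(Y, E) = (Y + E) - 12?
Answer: 662444716226869/47924008422 ≈ 13823.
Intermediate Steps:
n(Y, E) = -12 + E + Y (n(Y, E) = (E + Y) - 12 = -12 + E + Y)
o(S) = (-174 + S)*(-12 + 1/(-10 + S) + 2*S) (o(S) = (S + (-12 + 1/(S - 10) + S))*(S - 174) = (S + (-12 + 1/(-10 + S) + S))*(-174 + S) = (S + (-12 + S + 1/(-10 + S)))*(-174 + S) = (-12 + 1/(-10 + S) + 2*S)*(-174 + S) = (-174 + S)*(-12 + 1/(-10 + S) + 2*S))
13755/((-45205/(-45418))) + o(-149)/33338 = 13755/((-45205/(-45418))) + ((-21054 - 380*(-149)² + 2*(-149)³ + 5689*(-149))/(-10 - 149))/33338 = 13755/((-45205*(-1/45418))) + ((-21054 - 380*22201 + 2*(-3307949) - 847661)/(-159))*(1/33338) = 13755/(45205/45418) - (-21054 - 8436380 - 6615898 - 847661)/159*(1/33338) = 13755*(45418/45205) - 1/159*(-15920993)*(1/33338) = 124944918/9041 + (15920993/159)*(1/33338) = 124944918/9041 + 15920993/5300742 = 662444716226869/47924008422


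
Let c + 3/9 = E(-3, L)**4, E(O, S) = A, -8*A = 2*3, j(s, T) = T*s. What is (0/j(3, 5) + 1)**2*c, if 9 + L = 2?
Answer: -13/768 ≈ -0.016927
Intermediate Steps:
L = -7 (L = -9 + 2 = -7)
A = -3/4 ≈ -0.75000
E(O, S) = -3/4
c = -13/768 (c = -1/3 + (-3/4)**4 = -1/3 + 81/256 = -13/768 ≈ -0.016927)
(0/j(3, 5) + 1)**2*c = (0/((5*3)) + 1)**2*(-13/768) = (0/15 + 1)**2*(-13/768) = (0*(1/15) + 1)**2*(-13/768) = (0 + 1)**2*(-13/768) = 1**2*(-13/768) = 1*(-13/768) = -13/768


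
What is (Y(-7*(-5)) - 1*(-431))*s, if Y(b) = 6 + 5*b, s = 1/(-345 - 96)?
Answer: -68/49 ≈ -1.3878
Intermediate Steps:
s = -1/441 (s = 1/(-441) = -1/441 ≈ -0.0022676)
(Y(-7*(-5)) - 1*(-431))*s = ((6 + 5*(-7*(-5))) - 1*(-431))*(-1/441) = ((6 + 5*35) + 431)*(-1/441) = ((6 + 175) + 431)*(-1/441) = (181 + 431)*(-1/441) = 612*(-1/441) = -68/49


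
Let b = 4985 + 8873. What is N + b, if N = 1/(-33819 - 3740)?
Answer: 520492621/37559 ≈ 13858.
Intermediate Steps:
N = -1/37559 (N = 1/(-37559) = -1/37559 ≈ -2.6625e-5)
b = 13858
N + b = -1/37559 + 13858 = 520492621/37559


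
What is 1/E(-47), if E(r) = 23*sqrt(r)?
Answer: -I*sqrt(47)/1081 ≈ -0.006342*I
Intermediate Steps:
1/E(-47) = 1/(23*sqrt(-47)) = 1/(23*(I*sqrt(47))) = 1/(23*I*sqrt(47)) = -I*sqrt(47)/1081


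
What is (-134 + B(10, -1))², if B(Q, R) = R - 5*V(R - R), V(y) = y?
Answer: 18225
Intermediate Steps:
B(Q, R) = R (B(Q, R) = R - 5*(R - R) = R - 5*0 = R + 0 = R)
(-134 + B(10, -1))² = (-134 - 1)² = (-135)² = 18225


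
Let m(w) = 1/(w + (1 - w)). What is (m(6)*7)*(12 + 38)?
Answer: 350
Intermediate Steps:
m(w) = 1 (m(w) = 1/1 = 1)
(m(6)*7)*(12 + 38) = (1*7)*(12 + 38) = 7*50 = 350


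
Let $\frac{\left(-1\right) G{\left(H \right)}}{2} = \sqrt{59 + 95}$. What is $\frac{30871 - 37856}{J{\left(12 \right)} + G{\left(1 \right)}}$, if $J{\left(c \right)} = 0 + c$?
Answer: $\frac{20955}{118} + \frac{6985 \sqrt{154}}{236} \approx 544.88$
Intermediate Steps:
$J{\left(c \right)} = c$
$G{\left(H \right)} = - 2 \sqrt{154}$ ($G{\left(H \right)} = - 2 \sqrt{59 + 95} = - 2 \sqrt{154}$)
$\frac{30871 - 37856}{J{\left(12 \right)} + G{\left(1 \right)}} = \frac{30871 - 37856}{12 - 2 \sqrt{154}} = - \frac{6985}{12 - 2 \sqrt{154}}$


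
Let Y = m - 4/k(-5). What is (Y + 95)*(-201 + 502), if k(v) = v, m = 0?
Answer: 144179/5 ≈ 28836.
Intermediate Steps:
Y = 4/5 (Y = 0 - 4/(-5) = 0 - 1/5*(-4) = 0 + 4/5 = 4/5 ≈ 0.80000)
(Y + 95)*(-201 + 502) = (4/5 + 95)*(-201 + 502) = (479/5)*301 = 144179/5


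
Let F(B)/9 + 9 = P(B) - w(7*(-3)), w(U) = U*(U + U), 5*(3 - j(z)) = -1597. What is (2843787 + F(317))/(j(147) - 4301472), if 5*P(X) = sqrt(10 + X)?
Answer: -3544710/5376437 - 9*sqrt(327)/21505748 ≈ -0.65931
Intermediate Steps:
j(z) = 1612/5 (j(z) = 3 - 1/5*(-1597) = 3 + 1597/5 = 1612/5)
w(U) = 2*U**2 (w(U) = U*(2*U) = 2*U**2)
P(X) = sqrt(10 + X)/5
F(B) = -8019 + 9*sqrt(10 + B)/5 (F(B) = -81 + 9*(sqrt(10 + B)/5 - 2*(7*(-3))**2) = -81 + 9*(sqrt(10 + B)/5 - 2*(-21)**2) = -81 + 9*(sqrt(10 + B)/5 - 2*441) = -81 + 9*(sqrt(10 + B)/5 - 1*882) = -81 + 9*(sqrt(10 + B)/5 - 882) = -81 + 9*(-882 + sqrt(10 + B)/5) = -81 + (-7938 + 9*sqrt(10 + B)/5) = -8019 + 9*sqrt(10 + B)/5)
(2843787 + F(317))/(j(147) - 4301472) = (2843787 + (-8019 + 9*sqrt(10 + 317)/5))/(1612/5 - 4301472) = (2843787 + (-8019 + 9*sqrt(327)/5))/(-21505748/5) = (2835768 + 9*sqrt(327)/5)*(-5/21505748) = -3544710/5376437 - 9*sqrt(327)/21505748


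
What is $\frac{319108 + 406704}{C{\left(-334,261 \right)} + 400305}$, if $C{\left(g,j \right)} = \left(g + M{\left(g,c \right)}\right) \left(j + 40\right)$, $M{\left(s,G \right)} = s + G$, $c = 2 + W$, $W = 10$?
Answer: $\frac{725812}{202849} \approx 3.5781$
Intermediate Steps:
$c = 12$ ($c = 2 + 10 = 12$)
$M{\left(s,G \right)} = G + s$
$C{\left(g,j \right)} = \left(12 + 2 g\right) \left(40 + j\right)$ ($C{\left(g,j \right)} = \left(g + \left(12 + g\right)\right) \left(j + 40\right) = \left(12 + 2 g\right) \left(40 + j\right)$)
$\frac{319108 + 406704}{C{\left(-334,261 \right)} + 400305} = \frac{319108 + 406704}{\left(480 + 80 \left(-334\right) - 87174 + 261 \left(12 - 334\right)\right) + 400305} = \frac{725812}{\left(480 - 26720 - 87174 + 261 \left(-322\right)\right) + 400305} = \frac{725812}{\left(480 - 26720 - 87174 - 84042\right) + 400305} = \frac{725812}{-197456 + 400305} = \frac{725812}{202849}$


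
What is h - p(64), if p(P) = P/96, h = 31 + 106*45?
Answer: 14401/3 ≈ 4800.3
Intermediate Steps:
h = 4801 (h = 31 + 4770 = 4801)
p(P) = P/96 (p(P) = P*(1/96) = P/96)
h - p(64) = 4801 - 64/96 = 4801 - 1*⅔ = 4801 - ⅔ = 14401/3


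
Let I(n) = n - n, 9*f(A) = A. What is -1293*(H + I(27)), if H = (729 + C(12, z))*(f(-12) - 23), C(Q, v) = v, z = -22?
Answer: 22244341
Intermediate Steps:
f(A) = A/9
H = -51611/3 (H = (729 - 22)*((⅑)*(-12) - 23) = 707*(-4/3 - 23) = 707*(-73/3) = -51611/3 ≈ -17204.)
I(n) = 0
-1293*(H + I(27)) = -1293*(-51611/3 + 0) = -1293*(-51611/3) = 22244341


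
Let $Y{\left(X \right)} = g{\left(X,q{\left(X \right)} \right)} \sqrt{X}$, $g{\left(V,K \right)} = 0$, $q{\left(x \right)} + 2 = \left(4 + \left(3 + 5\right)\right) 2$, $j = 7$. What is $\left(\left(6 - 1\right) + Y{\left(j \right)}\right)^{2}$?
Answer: $25$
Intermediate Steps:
$q{\left(x \right)} = 22$ ($q{\left(x \right)} = -2 + \left(4 + \left(3 + 5\right)\right) 2 = -2 + \left(4 + 8\right) 2 = -2 + 12 \cdot 2 = -2 + 24 = 22$)
$Y{\left(X \right)} = 0$ ($Y{\left(X \right)} = 0 \sqrt{X} = 0$)
$\left(\left(6 - 1\right) + Y{\left(j \right)}\right)^{2} = \left(\left(6 - 1\right) + 0\right)^{2} = \left(5 + 0\right)^{2} = 5^{2} = 25$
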